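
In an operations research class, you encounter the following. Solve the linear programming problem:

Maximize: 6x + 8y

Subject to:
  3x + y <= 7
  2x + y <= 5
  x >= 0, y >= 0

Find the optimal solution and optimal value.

Feasible vertices: (0, 0), (0, 5), (2, 1), (7/3, 0)
Objective 6x + 8y at each:
  (0, 0): 0
  (0, 5): 40
  (2, 1): 20
  (7/3, 0): 14
Maximum is 40 at (0, 5).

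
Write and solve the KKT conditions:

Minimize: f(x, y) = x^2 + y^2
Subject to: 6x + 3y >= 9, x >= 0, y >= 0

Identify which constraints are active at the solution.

KKT conditions for min x^2 + y^2 s.t. 6x + 3y >= 9, x >= 0, y >= 0:
Stationarity: 2x = mu*6 + mu_x, 2y = mu*3 + mu_y, with mu, mu_x, mu_y >= 0
Complementary slackness: mu*(6x + 3y - 9) = 0, mu_x*x = 0, mu_y*y = 0
(0, 0) is infeasible (6*0 + 3*0 < 9), so if mu = 0 stationarity would force x = mu_x/2 >= 0, y = mu_y/2 >= 0 with mu_x*x = mu_y*y = 0, i.e. x = y = 0: contradiction. Hence mu > 0 and 6x + 3y = 9 is active.
Try x > 0, y > 0 (so mu_x = mu_y = 0): x = 6*mu/2, y = 3*mu/2
Substitute: 6*(6*mu/2) + 3*(3*mu/2) = 9
  mu*45/2 = 9 => mu = 2/5
x* = 6/5 > 0, y* = 3/5 > 0, consistent with mu_x = mu_y = 0.
f is convex and the constraints are linear, so this KKT point is the global minimum.
f* = 9/5
Active constraints: 6x + 3y >= 9 (holds with equality, mu = 2/5 > 0); x >= 0 and y >= 0 are inactive (mu_x = mu_y = 0).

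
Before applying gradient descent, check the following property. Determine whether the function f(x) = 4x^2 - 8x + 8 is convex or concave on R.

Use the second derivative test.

f(x) = 4x^2 - 8x + 8
f'(x) = 8x - 8
f''(x) = 8
Since f''(x) = 8 > 0 for all x, f is convex on R.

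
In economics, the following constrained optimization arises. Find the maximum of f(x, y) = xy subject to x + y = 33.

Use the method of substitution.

Substitute y = 33 - x into f(x,y) = xy:
g(x) = x(33 - x) = 33x - x^2
g'(x) = 33 - 2x = 0  =>  x = 33/2
y = 33 - 33/2 = 33/2
Maximum value = (33/2) * (33/2) = 1089/4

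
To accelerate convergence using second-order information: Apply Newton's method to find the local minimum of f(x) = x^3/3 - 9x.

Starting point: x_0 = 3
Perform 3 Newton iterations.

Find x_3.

f(x) = x^3/3 - 9x
f'(x) = x^2 - 9, f''(x) = 2x
Newton update: x_{n+1} = x_n - (x_n^2 - 9)/(2*x_n)
Step 1: x_0 = 3, f'=0, f''=6, x_1 = 3
Step 2: x_1 = 3, f'=0, f''=6, x_2 = 3
Step 3: x_2 = 3, f'=0, f''=6, x_3 = 3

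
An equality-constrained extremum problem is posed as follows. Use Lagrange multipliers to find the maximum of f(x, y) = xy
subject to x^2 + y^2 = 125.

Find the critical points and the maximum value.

Lagrange conditions: y = 2*lambda*x and x = 2*lambda*y
If x = 0 then y = 0, violating the constraint, so x, y != 0.
Dividing: y/x = x/y => x^2 = y^2 => y = x or y = -x
Constraint: 2x^2 = 125 => x^2 = 125/2 => x = +/-sqrt(125/2)
Critical points: (sqrt(125/2), sqrt(125/2)), (-sqrt(125/2), -sqrt(125/2)), (sqrt(125/2), -sqrt(125/2)), (-sqrt(125/2), sqrt(125/2))
  y = x:  xy = x^2 = 125/2  at (sqrt(125/2), sqrt(125/2)) and (-sqrt(125/2), -sqrt(125/2))
  y = -x: xy = -x^2 = -125/2 at (sqrt(125/2), -sqrt(125/2)) and (-sqrt(125/2), sqrt(125/2))
Maximum xy = 125/2 at (sqrt(125/2), sqrt(125/2)) and (-sqrt(125/2), -sqrt(125/2))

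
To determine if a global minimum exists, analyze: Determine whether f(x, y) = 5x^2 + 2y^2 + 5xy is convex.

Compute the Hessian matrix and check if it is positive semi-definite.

f(x,y) = 5x^2 + 2y^2 + 5xy
Hessian H = [[10, 5], [5, 4]]
trace(H) = 14, det(H) = 15
Eigenvalues: (14 +/- sqrt(136)) / 2 = 12.83, 1.169
Since both eigenvalues > 0, f is convex.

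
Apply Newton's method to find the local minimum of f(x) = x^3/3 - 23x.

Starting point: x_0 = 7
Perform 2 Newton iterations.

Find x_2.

f(x) = x^3/3 - 23x
f'(x) = x^2 - 23, f''(x) = 2x
Newton update: x_{n+1} = x_n - (x_n^2 - 23)/(2*x_n)
Step 1: x_0 = 7, f'=26, f''=14, x_1 = 36/7
Step 2: x_1 = 36/7, f'=169/49, f''=72/7, x_2 = 2423/504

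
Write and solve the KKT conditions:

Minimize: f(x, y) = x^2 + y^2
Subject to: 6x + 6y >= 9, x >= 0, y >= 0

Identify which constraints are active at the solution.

KKT conditions for min x^2 + y^2 s.t. 6x + 6y >= 9, x >= 0, y >= 0:
Stationarity: 2x = mu*6 + mu_x, 2y = mu*6 + mu_y, with mu, mu_x, mu_y >= 0
Complementary slackness: mu*(6x + 6y - 9) = 0, mu_x*x = 0, mu_y*y = 0
(0, 0) is infeasible (6*0 + 6*0 < 9), so if mu = 0 stationarity would force x = mu_x/2 >= 0, y = mu_y/2 >= 0 with mu_x*x = mu_y*y = 0, i.e. x = y = 0: contradiction. Hence mu > 0 and 6x + 6y = 9 is active.
Try x > 0, y > 0 (so mu_x = mu_y = 0): x = 6*mu/2, y = 6*mu/2
Substitute: 6*(6*mu/2) + 6*(6*mu/2) = 9
  mu*72/2 = 9 => mu = 1/4
x* = 3/4 > 0, y* = 3/4 > 0, consistent with mu_x = mu_y = 0.
f is convex and the constraints are linear, so this KKT point is the global minimum.
f* = 9/8
Active constraints: 6x + 6y >= 9 (holds with equality, mu = 1/4 > 0); x >= 0 and y >= 0 are inactive (mu_x = mu_y = 0).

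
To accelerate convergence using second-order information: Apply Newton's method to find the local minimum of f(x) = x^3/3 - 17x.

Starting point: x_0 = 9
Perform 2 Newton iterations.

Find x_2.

f(x) = x^3/3 - 17x
f'(x) = x^2 - 17, f''(x) = 2x
Newton update: x_{n+1} = x_n - (x_n^2 - 17)/(2*x_n)
Step 1: x_0 = 9, f'=64, f''=18, x_1 = 49/9
Step 2: x_1 = 49/9, f'=1024/81, f''=98/9, x_2 = 1889/441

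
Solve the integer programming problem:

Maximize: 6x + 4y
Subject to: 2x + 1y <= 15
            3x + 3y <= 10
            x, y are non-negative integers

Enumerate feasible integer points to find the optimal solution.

Constraint 1: 2x + 1y <= 15
Constraint 2: 3x + 3y <= 10
Feasible x range (need y >= 0): 0 <= x <= min(15/2, 10/3) => x in {0, ..., 3}.
Enumerate feasible integer points row by row (the coefficient of y is 4 > 0, so for each x the largest feasible y gives the best value):
  x = 0: y <= min((15 - 2*0)/1, (10 - 3*0)/3) => y in {0, ..., 3}; best 6*0 + 4*3 = 12
  x = 1: y <= min((15 - 2*1)/1, (10 - 3*1)/3) => y in {0, ..., 2}; best 6*1 + 4*2 = 14
  x = 2: y <= min((15 - 2*2)/1, (10 - 3*2)/3) => y in {0, ..., 1}; best 6*2 + 4*1 = 16
  x = 3: y <= min((15 - 2*3)/1, (10 - 3*3)/3) => y in {0}; best 6*3 + 4*0 = 18
The maximum 6x + 4y = 18 is achieved at x = 3, y = 0.
Check: 2*3 + 1*0 = 6 <= 15 and 3*3 + 3*0 = 9 <= 10.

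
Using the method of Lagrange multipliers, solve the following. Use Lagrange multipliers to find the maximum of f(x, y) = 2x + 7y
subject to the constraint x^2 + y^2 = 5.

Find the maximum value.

Set up Lagrange conditions: grad f = lambda * grad g
  2 = 2*lambda*x
  7 = 2*lambda*y
From these: x/y = 2/7, so x = 2t, y = 7t for some t.
Substitute into constraint: (2t)^2 + (7t)^2 = 5
  t^2 * 53 = 5
  t = sqrt(5/53)
Maximum = 2*x + 7*y = (2^2 + 7^2)*t = 53 * sqrt(5/53) = sqrt(265)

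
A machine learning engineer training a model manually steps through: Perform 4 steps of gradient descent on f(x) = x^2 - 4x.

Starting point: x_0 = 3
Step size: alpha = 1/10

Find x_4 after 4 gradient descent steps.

f(x) = x^2 - 4x, f'(x) = 2x + (-4)
Step 1: f'(3) = 2, x_1 = 3 - 1/10 * 2 = 14/5
Step 2: f'(14/5) = 8/5, x_2 = 14/5 - 1/10 * 8/5 = 66/25
Step 3: f'(66/25) = 32/25, x_3 = 66/25 - 1/10 * 32/25 = 314/125
Step 4: f'(314/125) = 128/125, x_4 = 314/125 - 1/10 * 128/125 = 1506/625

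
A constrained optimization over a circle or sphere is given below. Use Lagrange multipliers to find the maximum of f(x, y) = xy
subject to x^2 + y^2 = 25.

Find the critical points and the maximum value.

Lagrange conditions: y = 2*lambda*x and x = 2*lambda*y
If x = 0 then y = 0, violating the constraint, so x, y != 0.
Dividing: y/x = x/y => x^2 = y^2 => y = x or y = -x
Constraint: 2x^2 = 25 => x^2 = 25/2 => x = +/-sqrt(25/2)
Critical points: (sqrt(25/2), sqrt(25/2)), (-sqrt(25/2), -sqrt(25/2)), (sqrt(25/2), -sqrt(25/2)), (-sqrt(25/2), sqrt(25/2))
  y = x:  xy = x^2 = 25/2  at (sqrt(25/2), sqrt(25/2)) and (-sqrt(25/2), -sqrt(25/2))
  y = -x: xy = -x^2 = -25/2 at (sqrt(25/2), -sqrt(25/2)) and (-sqrt(25/2), sqrt(25/2))
Maximum xy = 25/2 at (sqrt(25/2), sqrt(25/2)) and (-sqrt(25/2), -sqrt(25/2))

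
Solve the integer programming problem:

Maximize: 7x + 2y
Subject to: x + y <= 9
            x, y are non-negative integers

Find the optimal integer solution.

Objective: 7x + 2y, constraint: x + y <= 9
Coefficient of x is 7 >= coefficient of y is 2, so allocate the entire budget to x.
Optimal: x = 9, y = 0, value = 63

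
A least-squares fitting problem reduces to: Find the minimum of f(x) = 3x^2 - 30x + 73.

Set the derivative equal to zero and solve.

f(x) = 3x^2 - 30x + 73
f'(x) = 6x + (-30) = 0
x = 30/6 = 5
f(5) = -2
Since f''(x) = 6 > 0, this is a minimum.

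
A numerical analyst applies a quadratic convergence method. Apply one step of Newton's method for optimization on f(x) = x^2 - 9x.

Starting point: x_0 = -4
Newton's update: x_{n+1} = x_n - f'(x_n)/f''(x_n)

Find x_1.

f(x) = x^2 - 9x
f'(x) = 2x + (-9), f''(x) = 2
Newton step: x_1 = x_0 - f'(x_0)/f''(x_0)
f'(-4) = -17
x_1 = -4 - -17/2 = 9/2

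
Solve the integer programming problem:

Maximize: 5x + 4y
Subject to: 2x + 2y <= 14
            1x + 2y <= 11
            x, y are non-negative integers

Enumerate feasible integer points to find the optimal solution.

Constraint 1: 2x + 2y <= 14
Constraint 2: 1x + 2y <= 11
Feasible x range (need y >= 0): 0 <= x <= min(14/2, 11/1) => x in {0, ..., 7}.
Enumerate feasible integer points row by row (the coefficient of y is 4 > 0, so for each x the largest feasible y gives the best value):
  x = 0: y <= min((14 - 2*0)/2, (11 - 1*0)/2) => y in {0, ..., 5}; best 5*0 + 4*5 = 20
  x = 1: y <= min((14 - 2*1)/2, (11 - 1*1)/2) => y in {0, ..., 5}; best 5*1 + 4*5 = 25
  x = 2: y <= min((14 - 2*2)/2, (11 - 1*2)/2) => y in {0, ..., 4}; best 5*2 + 4*4 = 26
  x = 3: y <= min((14 - 2*3)/2, (11 - 1*3)/2) => y in {0, ..., 4}; best 5*3 + 4*4 = 31
  x = 4: y <= min((14 - 2*4)/2, (11 - 1*4)/2) => y in {0, ..., 3}; best 5*4 + 4*3 = 32
  x = 5: y <= min((14 - 2*5)/2, (11 - 1*5)/2) => y in {0, ..., 2}; best 5*5 + 4*2 = 33
  x = 6: y <= min((14 - 2*6)/2, (11 - 1*6)/2) => y in {0, ..., 1}; best 5*6 + 4*1 = 34
  x = 7: y <= min((14 - 2*7)/2, (11 - 1*7)/2) => y in {0}; best 5*7 + 4*0 = 35
The maximum 5x + 4y = 35 is achieved at x = 7, y = 0.
Check: 2*7 + 2*0 = 14 <= 14 and 1*7 + 2*0 = 7 <= 11.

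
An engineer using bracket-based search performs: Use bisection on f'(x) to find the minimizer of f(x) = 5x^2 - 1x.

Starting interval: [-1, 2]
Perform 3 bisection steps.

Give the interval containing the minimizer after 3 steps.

Finding critical point of f(x) = 5x^2 - 1x using bisection on f'(x) = 10x + -1.
f'(x) = 0 when x = 1/10.
Starting interval: [-1, 2]
Step 1: mid = 1/2, f'(mid) = 4, new interval = [-1, 1/2]
Step 2: mid = -1/4, f'(mid) = -7/2, new interval = [-1/4, 1/2]
Step 3: mid = 1/8, f'(mid) = 1/4, new interval = [-1/4, 1/8]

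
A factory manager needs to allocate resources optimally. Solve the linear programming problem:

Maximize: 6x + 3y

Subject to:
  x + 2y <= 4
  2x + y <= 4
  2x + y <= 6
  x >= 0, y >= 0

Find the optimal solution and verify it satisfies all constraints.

Feasible vertices: (0, 0), (0, 2), (4/3, 4/3), (2, 0)
Objective 6x + 3y at each vertex:
  (0, 0): 0
  (0, 2): 6
  (4/3, 4/3): 12
  (2, 0): 12
Maximum is 12 at (4/3, 4/3).
Verify constraints at (x, y) = (4/3, 4/3):
  1*(4/3) + 2*(4/3) = 4 <= 4 (active)
  2*(4/3) + 1*(4/3) = 4 <= 4 (active)
  2*(4/3) + 1*(4/3) = 4 <= 6
  x = 4/3 >= 0, y = 4/3 >= 0. All constraints satisfied.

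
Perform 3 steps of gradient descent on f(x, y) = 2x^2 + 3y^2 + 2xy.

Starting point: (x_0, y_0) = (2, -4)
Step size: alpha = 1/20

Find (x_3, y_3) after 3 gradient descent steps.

f(x,y) = 2x^2 + 3y^2 + 2xy
grad_x = 4x + 2y, grad_y = 6y + 2x
Step 1: grad = (0, -20), (2, -3)
Step 2: grad = (2, -14), (19/10, -23/10)
Step 3: grad = (3, -10), (7/4, -9/5)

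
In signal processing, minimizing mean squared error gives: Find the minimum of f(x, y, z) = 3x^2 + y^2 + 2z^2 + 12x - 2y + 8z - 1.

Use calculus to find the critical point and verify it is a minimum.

f(x,y,z) = 3x^2 + y^2 + 2z^2 + 12x - 2y + 8z - 1
df/dx = 6x + (12) = 0 => x = -2
df/dy = 2y + (-2) = 0 => y = 1
df/dz = 4z + (8) = 0 => z = -2
f(-2,1,-2) = 3*(-2)^2 + 1*(1)^2 + 2*(-2)^2 + 12*(-2) + -2*(1) + 8*(-2) + -1 = -22
Hessian is diagonal with entries 6, 2, 4 > 0, confirmed minimum.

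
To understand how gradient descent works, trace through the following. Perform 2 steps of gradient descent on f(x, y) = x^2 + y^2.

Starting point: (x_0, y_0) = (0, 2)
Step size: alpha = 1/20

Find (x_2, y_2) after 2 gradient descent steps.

f(x,y) = x^2 + y^2
grad_x = 2x + 0y, grad_y = 2y + 0x
Step 1: grad = (0, 4), (0, 9/5)
Step 2: grad = (0, 18/5), (0, 81/50)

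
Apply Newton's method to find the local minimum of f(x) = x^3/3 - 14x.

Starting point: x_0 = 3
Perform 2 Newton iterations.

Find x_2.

f(x) = x^3/3 - 14x
f'(x) = x^2 - 14, f''(x) = 2x
Newton update: x_{n+1} = x_n - (x_n^2 - 14)/(2*x_n)
Step 1: x_0 = 3, f'=-5, f''=6, x_1 = 23/6
Step 2: x_1 = 23/6, f'=25/36, f''=23/3, x_2 = 1033/276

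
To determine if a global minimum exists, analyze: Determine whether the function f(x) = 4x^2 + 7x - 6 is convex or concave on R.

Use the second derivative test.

f(x) = 4x^2 + 7x - 6
f'(x) = 8x + 7
f''(x) = 8
Since f''(x) = 8 > 0 for all x, f is convex on R.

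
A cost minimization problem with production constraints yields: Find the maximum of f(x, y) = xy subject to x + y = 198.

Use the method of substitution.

Substitute y = 198 - x into f(x,y) = xy:
g(x) = x(198 - x) = 198x - x^2
g'(x) = 198 - 2x = 0  =>  x = 99
y = 198 - 99 = 99
Maximum value = 99 * 99 = 9801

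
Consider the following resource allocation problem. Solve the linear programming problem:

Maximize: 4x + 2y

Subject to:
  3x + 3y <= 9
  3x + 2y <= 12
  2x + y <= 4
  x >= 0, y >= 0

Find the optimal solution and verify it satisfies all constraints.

Feasible vertices: (0, 0), (0, 3), (1, 2), (2, 0)
Objective 4x + 2y at each vertex:
  (0, 0): 0
  (0, 3): 6
  (1, 2): 8
  (2, 0): 8
Maximum is 8 at (1, 2).
Verify constraints at (x, y) = (1, 2):
  3*1 + 3*2 = 9 <= 9 (active)
  3*1 + 2*2 = 7 <= 12
  2*1 + 1*2 = 4 <= 4 (active)
  x = 1 >= 0, y = 2 >= 0. All constraints satisfied.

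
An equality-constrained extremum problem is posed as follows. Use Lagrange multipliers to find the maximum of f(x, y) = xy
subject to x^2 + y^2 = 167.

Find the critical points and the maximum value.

Lagrange conditions: y = 2*lambda*x and x = 2*lambda*y
If x = 0 then y = 0, violating the constraint, so x, y != 0.
Dividing: y/x = x/y => x^2 = y^2 => y = x or y = -x
Constraint: 2x^2 = 167 => x^2 = 167/2 => x = +/-sqrt(167/2)
Critical points: (sqrt(167/2), sqrt(167/2)), (-sqrt(167/2), -sqrt(167/2)), (sqrt(167/2), -sqrt(167/2)), (-sqrt(167/2), sqrt(167/2))
  y = x:  xy = x^2 = 167/2  at (sqrt(167/2), sqrt(167/2)) and (-sqrt(167/2), -sqrt(167/2))
  y = -x: xy = -x^2 = -167/2 at (sqrt(167/2), -sqrt(167/2)) and (-sqrt(167/2), sqrt(167/2))
Maximum xy = 167/2 at (sqrt(167/2), sqrt(167/2)) and (-sqrt(167/2), -sqrt(167/2))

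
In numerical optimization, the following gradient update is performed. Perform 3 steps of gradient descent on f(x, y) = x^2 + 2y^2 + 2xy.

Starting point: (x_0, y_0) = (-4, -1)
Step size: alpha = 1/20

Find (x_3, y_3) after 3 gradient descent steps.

f(x,y) = x^2 + 2y^2 + 2xy
grad_x = 2x + 2y, grad_y = 4y + 2x
Step 1: grad = (-10, -12), (-7/2, -2/5)
Step 2: grad = (-39/5, -43/5), (-311/100, 3/100)
Step 3: grad = (-154/25, -61/10), (-1401/500, 67/200)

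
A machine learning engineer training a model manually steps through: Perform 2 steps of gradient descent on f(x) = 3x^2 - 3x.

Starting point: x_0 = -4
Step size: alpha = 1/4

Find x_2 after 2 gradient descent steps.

f(x) = 3x^2 - 3x, f'(x) = 6x + (-3)
Step 1: f'(-4) = -27, x_1 = -4 - 1/4 * -27 = 11/4
Step 2: f'(11/4) = 27/2, x_2 = 11/4 - 1/4 * 27/2 = -5/8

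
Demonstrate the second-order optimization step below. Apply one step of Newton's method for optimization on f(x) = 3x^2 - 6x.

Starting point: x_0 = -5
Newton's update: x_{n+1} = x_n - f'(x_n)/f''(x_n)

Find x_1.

f(x) = 3x^2 - 6x
f'(x) = 6x + (-6), f''(x) = 6
Newton step: x_1 = x_0 - f'(x_0)/f''(x_0)
f'(-5) = -36
x_1 = -5 - -36/6 = 1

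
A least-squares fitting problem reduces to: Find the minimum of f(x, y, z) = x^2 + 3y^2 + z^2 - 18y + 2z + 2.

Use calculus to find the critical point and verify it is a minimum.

f(x,y,z) = x^2 + 3y^2 + z^2 - 18y + 2z + 2
df/dx = 2x + (0) = 0 => x = 0
df/dy = 6y + (-18) = 0 => y = 3
df/dz = 2z + (2) = 0 => z = -1
f(0,3,-1) = 1*(0)^2 + 3*(3)^2 + 1*(-1)^2 + -18*(3) + 2*(-1) + 2 = -26
Hessian is diagonal with entries 2, 6, 2 > 0, confirmed minimum.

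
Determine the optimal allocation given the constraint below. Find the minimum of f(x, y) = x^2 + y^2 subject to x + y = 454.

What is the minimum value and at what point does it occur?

Substitute y = 454 - x into f(x,y) = x^2 + y^2:
g(x) = x^2 + (454 - x)^2 = 2x^2 - 908x + 206116
g'(x) = 4x - 908 = 0  =>  x = 227
y = 454 - 227 = 227
Minimum value = 227^2 + 227^2 = 103058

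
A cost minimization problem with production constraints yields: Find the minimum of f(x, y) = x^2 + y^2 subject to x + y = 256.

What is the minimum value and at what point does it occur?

Substitute y = 256 - x into f(x,y) = x^2 + y^2:
g(x) = x^2 + (256 - x)^2 = 2x^2 - 512x + 65536
g'(x) = 4x - 512 = 0  =>  x = 128
y = 256 - 128 = 128
Minimum value = 128^2 + 128^2 = 32768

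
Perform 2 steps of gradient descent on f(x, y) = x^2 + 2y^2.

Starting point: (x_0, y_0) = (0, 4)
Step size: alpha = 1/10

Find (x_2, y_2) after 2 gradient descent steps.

f(x,y) = x^2 + 2y^2
grad_x = 2x + 0y, grad_y = 4y + 0x
Step 1: grad = (0, 16), (0, 12/5)
Step 2: grad = (0, 48/5), (0, 36/25)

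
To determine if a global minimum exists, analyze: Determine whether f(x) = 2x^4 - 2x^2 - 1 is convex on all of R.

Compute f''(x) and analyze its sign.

f(x) = 2x^4 - 2x^2 - 1
f'(x) = 8x^3 + -4x
f''(x) = 24x^2 + -4
f''(0) = -4 < 0, so not convex near x = 0
Therefore, f is not globally convex on R.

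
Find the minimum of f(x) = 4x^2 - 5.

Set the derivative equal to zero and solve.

f(x) = 4x^2 - 5
f'(x) = 8x + (0) = 0
x = 0/8 = 0
f(0) = -5
Since f''(x) = 8 > 0, this is a minimum.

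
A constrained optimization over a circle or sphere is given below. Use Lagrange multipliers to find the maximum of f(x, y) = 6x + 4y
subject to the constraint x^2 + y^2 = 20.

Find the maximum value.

Set up Lagrange conditions: grad f = lambda * grad g
  6 = 2*lambda*x
  4 = 2*lambda*y
From these: x/y = 6/4, so x = 6t, y = 4t for some t.
Substitute into constraint: (6t)^2 + (4t)^2 = 20
  t^2 * 52 = 20
  t = sqrt(20/52)
Maximum = 6*x + 4*y = (6^2 + 4^2)*t = 52 * sqrt(20/52) = sqrt(1040)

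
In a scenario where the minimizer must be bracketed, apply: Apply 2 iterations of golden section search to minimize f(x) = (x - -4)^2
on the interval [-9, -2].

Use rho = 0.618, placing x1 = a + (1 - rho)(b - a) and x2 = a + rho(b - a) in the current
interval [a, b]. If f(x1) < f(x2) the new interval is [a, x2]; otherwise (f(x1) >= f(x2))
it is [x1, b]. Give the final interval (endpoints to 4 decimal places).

Golden section search for min of f(x) = (x - -4)^2 on [-9, -2].
Each step: x1 = a + (1 - rho)(b - a), x2 = a + rho(b - a); if f(x1) < f(x2) keep [a, x2], otherwise keep [x1, b].
Step 1: [-9.0000, -2.0000], x1=-6.3260 (f=5.4103), x2=-4.6740 (f=0.4543); f(x1) > f(x2) => keep [-6.3260, -2.0000]
Step 2: [-6.3260, -2.0000], x1=-4.6735 (f=0.4536), x2=-3.6525 (f=0.1207); f(x1) > f(x2) => keep [-4.6735, -2.0000]
Final interval: [-4.6735, -2.0000]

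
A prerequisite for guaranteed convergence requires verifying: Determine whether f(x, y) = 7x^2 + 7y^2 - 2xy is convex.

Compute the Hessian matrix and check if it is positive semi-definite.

f(x,y) = 7x^2 + 7y^2 - 2xy
Hessian H = [[14, -2], [-2, 14]]
trace(H) = 28, det(H) = 192
Eigenvalues: (28 +/- sqrt(16)) / 2 = 16, 12
Since both eigenvalues > 0, f is convex.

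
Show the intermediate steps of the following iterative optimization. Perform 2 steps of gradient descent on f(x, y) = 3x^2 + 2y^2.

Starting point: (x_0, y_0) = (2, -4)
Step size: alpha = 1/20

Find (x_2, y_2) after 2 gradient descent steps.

f(x,y) = 3x^2 + 2y^2
grad_x = 6x + 0y, grad_y = 4y + 0x
Step 1: grad = (12, -16), (7/5, -16/5)
Step 2: grad = (42/5, -64/5), (49/50, -64/25)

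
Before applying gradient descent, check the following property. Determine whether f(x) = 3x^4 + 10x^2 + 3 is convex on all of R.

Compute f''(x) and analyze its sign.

f(x) = 3x^4 + 10x^2 + 3
f'(x) = 12x^3 + 20x
f''(x) = 36x^2 + 20
f''(x) = 36x^2 + 20 >= 20 > 0 for all x
Therefore, f is convex on R.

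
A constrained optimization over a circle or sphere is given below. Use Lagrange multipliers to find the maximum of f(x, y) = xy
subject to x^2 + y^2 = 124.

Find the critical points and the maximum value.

Lagrange conditions: y = 2*lambda*x and x = 2*lambda*y
If x = 0 then y = 0, violating the constraint, so x, y != 0.
Dividing: y/x = x/y => x^2 = y^2 => y = x or y = -x
Constraint: 2x^2 = 124 => x^2 = 62 => x = +/-sqrt(62)
Critical points: (sqrt(62), sqrt(62)), (-sqrt(62), -sqrt(62)), (sqrt(62), -sqrt(62)), (-sqrt(62), sqrt(62))
  y = x:  xy = x^2 = 62  at (sqrt(62), sqrt(62)) and (-sqrt(62), -sqrt(62))
  y = -x: xy = -x^2 = -62 at (sqrt(62), -sqrt(62)) and (-sqrt(62), sqrt(62))
Maximum xy = 62 at (sqrt(62), sqrt(62)) and (-sqrt(62), -sqrt(62))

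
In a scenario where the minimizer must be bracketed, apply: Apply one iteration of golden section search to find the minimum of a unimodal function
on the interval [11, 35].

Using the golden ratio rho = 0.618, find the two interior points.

Golden section search on [11, 35].
Golden ratio rho = 0.618 (approx).
Interior points:
  x_1 = 11 + (1-0.618)*24 = 20.1680
  x_2 = 11 + 0.618*24 = 25.8320
Compare f(x_1) and f(x_2) to determine which subinterval to keep.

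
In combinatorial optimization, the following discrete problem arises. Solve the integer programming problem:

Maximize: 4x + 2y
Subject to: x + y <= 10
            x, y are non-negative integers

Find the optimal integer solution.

Objective: 4x + 2y, constraint: x + y <= 10
Coefficient of x is 4 >= coefficient of y is 2, so allocate the entire budget to x.
Optimal: x = 10, y = 0, value = 40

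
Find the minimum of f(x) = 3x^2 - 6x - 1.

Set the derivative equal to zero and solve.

f(x) = 3x^2 - 6x - 1
f'(x) = 6x + (-6) = 0
x = 6/6 = 1
f(1) = -4
Since f''(x) = 6 > 0, this is a minimum.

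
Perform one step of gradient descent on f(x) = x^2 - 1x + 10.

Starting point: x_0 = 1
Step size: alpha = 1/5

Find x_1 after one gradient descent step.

f(x) = x^2 - 1x + 10
f'(x) = 2x - 1
f'(1) = 2*1 + (-1) = 1
x_1 = x_0 - alpha * f'(x_0) = 1 - 1/5 * 1 = 4/5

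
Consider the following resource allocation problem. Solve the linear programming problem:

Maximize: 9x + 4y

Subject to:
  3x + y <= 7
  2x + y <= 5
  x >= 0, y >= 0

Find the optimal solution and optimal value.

Feasible vertices: (0, 0), (0, 5), (2, 1), (7/3, 0)
Objective 9x + 4y at each:
  (0, 0): 0
  (0, 5): 20
  (2, 1): 22
  (7/3, 0): 21
Maximum is 22 at (2, 1).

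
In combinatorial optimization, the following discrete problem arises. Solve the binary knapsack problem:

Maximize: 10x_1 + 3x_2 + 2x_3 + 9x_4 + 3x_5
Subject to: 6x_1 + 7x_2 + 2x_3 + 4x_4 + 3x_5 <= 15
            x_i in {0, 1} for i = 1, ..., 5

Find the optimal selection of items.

Items: item 1 (v=10, w=6), item 2 (v=3, w=7), item 3 (v=2, w=2), item 4 (v=9, w=4), item 5 (v=3, w=3)
Capacity: 15
Checking all 32 subsets (w = total weight, v = total value):
  {}: w = 0, v = 0
  {1}: w = 6, v = 10
  {2}: w = 7, v = 3
  {3}: w = 2, v = 2
  {4}: w = 4, v = 9
  {5}: w = 3, v = 3
  {1, 2}: w = 13, v = 13
  {1, 3}: w = 8, v = 12
  {1, 4}: w = 10, v = 19
  {1, 5}: w = 9, v = 13
  {2, 3}: w = 9, v = 5
  {2, 4}: w = 11, v = 12
  {2, 5}: w = 10, v = 6
  {3, 4}: w = 6, v = 11
  {3, 5}: w = 5, v = 5
  {4, 5}: w = 7, v = 12
  {1, 2, 3}: w = 15, v = 15
  {1, 2, 4}: w = 17 > 15, infeasible
  {1, 2, 5}: w = 16 > 15, infeasible
  {1, 3, 4}: w = 12, v = 21
  {1, 3, 5}: w = 11, v = 15
  {1, 4, 5}: w = 13, v = 22
  {2, 3, 4}: w = 13, v = 14
  {2, 3, 5}: w = 12, v = 8
  {2, 4, 5}: w = 14, v = 15
  {3, 4, 5}: w = 9, v = 14
  {1, 2, 3, 4}: w = 19 > 15, infeasible
  {1, 2, 3, 5}: w = 18 > 15, infeasible
  {1, 2, 4, 5}: w = 20 > 15, infeasible
  {1, 3, 4, 5}: w = 15, v = 24
  {2, 3, 4, 5}: w = 16 > 15, infeasible
  {1, 2, 3, 4, 5}: w = 22 > 15, infeasible
Best feasible subset: items [1, 3, 4, 5]
Total weight: 15 <= 15, total value: 24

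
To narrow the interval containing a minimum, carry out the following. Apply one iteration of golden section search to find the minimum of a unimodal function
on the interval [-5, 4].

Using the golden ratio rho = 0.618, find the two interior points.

Golden section search on [-5, 4].
Golden ratio rho = 0.618 (approx).
Interior points:
  x_1 = -5 + (1-0.618)*9 = -1.5620
  x_2 = -5 + 0.618*9 = 0.5620
Compare f(x_1) and f(x_2) to determine which subinterval to keep.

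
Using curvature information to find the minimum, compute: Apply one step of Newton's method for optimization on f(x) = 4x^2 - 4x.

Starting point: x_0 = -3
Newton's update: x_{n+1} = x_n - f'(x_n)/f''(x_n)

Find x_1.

f(x) = 4x^2 - 4x
f'(x) = 8x + (-4), f''(x) = 8
Newton step: x_1 = x_0 - f'(x_0)/f''(x_0)
f'(-3) = -28
x_1 = -3 - -28/8 = 1/2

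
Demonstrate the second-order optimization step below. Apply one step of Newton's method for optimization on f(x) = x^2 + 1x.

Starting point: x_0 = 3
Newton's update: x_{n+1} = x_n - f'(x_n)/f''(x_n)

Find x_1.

f(x) = x^2 + 1x
f'(x) = 2x + (1), f''(x) = 2
Newton step: x_1 = x_0 - f'(x_0)/f''(x_0)
f'(3) = 7
x_1 = 3 - 7/2 = -1/2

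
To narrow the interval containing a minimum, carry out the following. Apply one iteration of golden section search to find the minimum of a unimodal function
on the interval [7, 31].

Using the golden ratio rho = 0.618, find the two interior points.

Golden section search on [7, 31].
Golden ratio rho = 0.618 (approx).
Interior points:
  x_1 = 7 + (1-0.618)*24 = 16.1680
  x_2 = 7 + 0.618*24 = 21.8320
Compare f(x_1) and f(x_2) to determine which subinterval to keep.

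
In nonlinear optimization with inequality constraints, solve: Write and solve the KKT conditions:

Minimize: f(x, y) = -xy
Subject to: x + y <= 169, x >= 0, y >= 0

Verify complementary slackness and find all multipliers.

Problem: min -xy s.t. x + y <= 169 (multiplier lambda), x >= 0 (mu_x), y >= 0 (mu_y)
KKT stationarity: -y + lambda - mu_x = 0, -x + lambda - mu_y = 0, with lambda, mu_x, mu_y >= 0
Complementary slackness: lambda*(x + y - 169) = 0, mu_x*x = 0, mu_y*y = 0
If lambda = 0: y = -mu_x <= 0 and x = -mu_y <= 0 force x = y = 0 with f = 0; but x = y = 169/2 is feasible with f = -28561/4 < 0, so this is not the minimum. Hence lambda > 0 and x + y = 169.
Try x > 0, y > 0 (so mu_x = mu_y = 0): y = lambda, x = lambda => x = y = lambda
x + y = 169 => 2*lambda = 169 => lambda = 169/2
x* = y* = 169/2 > 0, consistent with mu_x = mu_y = 0.
(Any feasible point with x = 0 or y = 0 has f = 0 > -28561/4, so the minimum is not on those boundaries.)
min(-xy) = -28561/4 (i.e. max xy = 28561/4)
Multipliers: lambda = 169/2, mu_x = 0, mu_y = 0
Complementary slackness: lambda*(x + y - 169) = 169/2*(169/2 + 169/2 - 169) = 0, mu_x*x = 0*169/2 = 0, mu_y*y = 0*169/2 = 0. Satisfied.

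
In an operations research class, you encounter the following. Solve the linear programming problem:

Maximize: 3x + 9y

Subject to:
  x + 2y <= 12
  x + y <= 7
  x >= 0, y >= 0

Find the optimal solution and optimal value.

Feasible vertices: (0, 0), (0, 6), (2, 5), (7, 0)
Objective 3x + 9y at each:
  (0, 0): 0
  (0, 6): 54
  (2, 5): 51
  (7, 0): 21
Maximum is 54 at (0, 6).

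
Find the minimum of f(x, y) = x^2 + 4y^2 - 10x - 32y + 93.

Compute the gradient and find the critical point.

f(x,y) = x^2 + 4y^2 - 10x - 32y + 93
df/dx = 2x + (-10) = 0  =>  x = 5
df/dy = 8y + (-32) = 0  =>  y = 4
f(5, 4) = 1*(5)^2 + 4*(4)^2 + -10*(5) + -32*(4) + 93 = 4
Hessian is diagonal with entries 2, 8 > 0, so this is a minimum.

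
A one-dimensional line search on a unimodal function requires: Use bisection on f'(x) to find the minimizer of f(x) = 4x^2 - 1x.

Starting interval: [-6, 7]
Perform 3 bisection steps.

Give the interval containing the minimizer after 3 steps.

Finding critical point of f(x) = 4x^2 - 1x using bisection on f'(x) = 8x + -1.
f'(x) = 0 when x = 1/8.
Starting interval: [-6, 7]
Step 1: mid = 1/2, f'(mid) = 3, new interval = [-6, 1/2]
Step 2: mid = -11/4, f'(mid) = -23, new interval = [-11/4, 1/2]
Step 3: mid = -9/8, f'(mid) = -10, new interval = [-9/8, 1/2]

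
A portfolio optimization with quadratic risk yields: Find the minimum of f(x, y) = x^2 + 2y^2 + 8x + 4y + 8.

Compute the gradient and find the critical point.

f(x,y) = x^2 + 2y^2 + 8x + 4y + 8
df/dx = 2x + (8) = 0  =>  x = -4
df/dy = 4y + (4) = 0  =>  y = -1
f(-4, -1) = 1*(-4)^2 + 2*(-1)^2 + 8*(-4) + 4*(-1) + 8 = -10
Hessian is diagonal with entries 2, 4 > 0, so this is a minimum.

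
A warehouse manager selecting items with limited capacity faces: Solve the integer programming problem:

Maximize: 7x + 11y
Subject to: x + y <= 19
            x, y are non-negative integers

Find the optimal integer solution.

Objective: 7x + 11y, constraint: x + y <= 19
Coefficient of y is 11 > coefficient of x is 7, so allocate the entire budget to y.
Optimal: x = 0, y = 19, value = 209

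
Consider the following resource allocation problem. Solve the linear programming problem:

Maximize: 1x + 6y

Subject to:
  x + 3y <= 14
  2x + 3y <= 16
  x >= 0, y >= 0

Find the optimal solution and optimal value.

Feasible vertices: (0, 0), (0, 14/3), (2, 4), (8, 0)
Objective 1x + 6y at each:
  (0, 0): 0
  (0, 14/3): 28
  (2, 4): 26
  (8, 0): 8
Maximum is 28 at (0, 14/3).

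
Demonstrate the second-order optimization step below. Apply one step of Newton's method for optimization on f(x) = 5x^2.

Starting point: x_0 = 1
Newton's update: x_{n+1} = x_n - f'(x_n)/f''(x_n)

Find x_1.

f(x) = 5x^2
f'(x) = 10x + (0), f''(x) = 10
Newton step: x_1 = x_0 - f'(x_0)/f''(x_0)
f'(1) = 10
x_1 = 1 - 10/10 = 0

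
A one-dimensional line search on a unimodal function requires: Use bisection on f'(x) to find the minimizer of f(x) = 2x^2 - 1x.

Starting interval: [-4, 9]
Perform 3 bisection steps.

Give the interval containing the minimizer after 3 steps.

Finding critical point of f(x) = 2x^2 - 1x using bisection on f'(x) = 4x + -1.
f'(x) = 0 when x = 1/4.
Starting interval: [-4, 9]
Step 1: mid = 5/2, f'(mid) = 9, new interval = [-4, 5/2]
Step 2: mid = -3/4, f'(mid) = -4, new interval = [-3/4, 5/2]
Step 3: mid = 7/8, f'(mid) = 5/2, new interval = [-3/4, 7/8]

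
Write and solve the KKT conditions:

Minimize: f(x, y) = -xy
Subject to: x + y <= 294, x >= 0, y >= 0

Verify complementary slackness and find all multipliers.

Problem: min -xy s.t. x + y <= 294 (multiplier lambda), x >= 0 (mu_x), y >= 0 (mu_y)
KKT stationarity: -y + lambda - mu_x = 0, -x + lambda - mu_y = 0, with lambda, mu_x, mu_y >= 0
Complementary slackness: lambda*(x + y - 294) = 0, mu_x*x = 0, mu_y*y = 0
If lambda = 0: y = -mu_x <= 0 and x = -mu_y <= 0 force x = y = 0 with f = 0; but x = y = 147 is feasible with f = -21609 < 0, so this is not the minimum. Hence lambda > 0 and x + y = 294.
Try x > 0, y > 0 (so mu_x = mu_y = 0): y = lambda, x = lambda => x = y = lambda
x + y = 294 => 2*lambda = 294 => lambda = 147
x* = y* = 147 > 0, consistent with mu_x = mu_y = 0.
(Any feasible point with x = 0 or y = 0 has f = 0 > -21609, so the minimum is not on those boundaries.)
min(-xy) = -21609 (i.e. max xy = 21609)
Multipliers: lambda = 147, mu_x = 0, mu_y = 0
Complementary slackness: lambda*(x + y - 294) = 147*(147 + 147 - 294) = 0, mu_x*x = 0*147 = 0, mu_y*y = 0*147 = 0. Satisfied.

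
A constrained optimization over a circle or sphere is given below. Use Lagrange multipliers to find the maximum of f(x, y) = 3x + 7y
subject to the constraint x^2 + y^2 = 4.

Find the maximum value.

Set up Lagrange conditions: grad f = lambda * grad g
  3 = 2*lambda*x
  7 = 2*lambda*y
From these: x/y = 3/7, so x = 3t, y = 7t for some t.
Substitute into constraint: (3t)^2 + (7t)^2 = 4
  t^2 * 58 = 4
  t = sqrt(4/58)
Maximum = 3*x + 7*y = (3^2 + 7^2)*t = 58 * sqrt(4/58) = sqrt(232)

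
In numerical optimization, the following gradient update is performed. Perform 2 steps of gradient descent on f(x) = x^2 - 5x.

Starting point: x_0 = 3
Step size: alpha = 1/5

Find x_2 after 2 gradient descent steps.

f(x) = x^2 - 5x, f'(x) = 2x + (-5)
Step 1: f'(3) = 1, x_1 = 3 - 1/5 * 1 = 14/5
Step 2: f'(14/5) = 3/5, x_2 = 14/5 - 1/5 * 3/5 = 67/25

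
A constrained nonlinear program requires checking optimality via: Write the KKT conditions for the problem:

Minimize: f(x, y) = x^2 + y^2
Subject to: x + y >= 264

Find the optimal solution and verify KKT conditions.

KKT conditions for min x^2 + y^2 s.t. x + y >= 264:
Stationarity: 2x = mu, 2y = mu
So x = y = mu/2.
Complementary slackness: mu*(x + y - 264) = 0
Primal feasibility: x + y >= 264; dual feasibility: mu >= 0
If mu = 0 then x = y = 0, but 0 + 0 < 264 is infeasible, so the constraint is active.
Constraint active: x + y = 2*(mu/2) = 264 => mu = 264
x = y = 132, f = 34848
Verify: stationarity 2*132 = 264 = mu; primal 132 + 132 = 264 >= 264; dual mu = 264 >= 0; complementary slackness 264*(264 - 264) = 0. All KKT conditions hold.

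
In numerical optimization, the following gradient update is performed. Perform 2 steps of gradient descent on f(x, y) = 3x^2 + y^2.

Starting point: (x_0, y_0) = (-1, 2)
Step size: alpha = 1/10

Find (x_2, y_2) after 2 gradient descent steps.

f(x,y) = 3x^2 + y^2
grad_x = 6x + 0y, grad_y = 2y + 0x
Step 1: grad = (-6, 4), (-2/5, 8/5)
Step 2: grad = (-12/5, 16/5), (-4/25, 32/25)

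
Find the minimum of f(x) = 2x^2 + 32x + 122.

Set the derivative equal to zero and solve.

f(x) = 2x^2 + 32x + 122
f'(x) = 4x + (32) = 0
x = -32/4 = -8
f(-8) = -6
Since f''(x) = 4 > 0, this is a minimum.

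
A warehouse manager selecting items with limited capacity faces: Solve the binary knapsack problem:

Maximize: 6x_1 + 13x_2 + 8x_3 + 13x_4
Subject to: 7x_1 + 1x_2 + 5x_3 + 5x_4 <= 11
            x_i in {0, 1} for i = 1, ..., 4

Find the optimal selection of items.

Items: item 1 (v=6, w=7), item 2 (v=13, w=1), item 3 (v=8, w=5), item 4 (v=13, w=5)
Capacity: 11
Checking all 16 subsets (w = total weight, v = total value):
  {}: w = 0, v = 0
  {1}: w = 7, v = 6
  {2}: w = 1, v = 13
  {3}: w = 5, v = 8
  {4}: w = 5, v = 13
  {1, 2}: w = 8, v = 19
  {1, 3}: w = 12 > 11, infeasible
  {1, 4}: w = 12 > 11, infeasible
  {2, 3}: w = 6, v = 21
  {2, 4}: w = 6, v = 26
  {3, 4}: w = 10, v = 21
  {1, 2, 3}: w = 13 > 11, infeasible
  {1, 2, 4}: w = 13 > 11, infeasible
  {1, 3, 4}: w = 17 > 11, infeasible
  {2, 3, 4}: w = 11, v = 34
  {1, 2, 3, 4}: w = 18 > 11, infeasible
Best feasible subset: items [2, 3, 4]
Total weight: 11 <= 11, total value: 34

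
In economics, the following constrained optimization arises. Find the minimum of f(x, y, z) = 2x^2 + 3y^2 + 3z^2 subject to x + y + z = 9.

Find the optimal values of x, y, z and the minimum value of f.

Using Lagrange multipliers on f = 2x^2 + 3y^2 + 3z^2 with constraint x + y + z = 9:
Conditions: 2*2*x = lambda, 2*3*y = lambda, 2*3*z = lambda
So x = lambda/4, y = lambda/6, z = lambda/6
Substituting into constraint: lambda * (7/12) = 9
lambda = 108/7
x = 27/7, y = 18/7, z = 18/7
Minimum value = 486/7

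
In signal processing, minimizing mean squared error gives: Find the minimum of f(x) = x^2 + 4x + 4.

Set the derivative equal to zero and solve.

f(x) = x^2 + 4x + 4
f'(x) = 2x + (4) = 0
x = -4/2 = -2
f(-2) = 0
Since f''(x) = 2 > 0, this is a minimum.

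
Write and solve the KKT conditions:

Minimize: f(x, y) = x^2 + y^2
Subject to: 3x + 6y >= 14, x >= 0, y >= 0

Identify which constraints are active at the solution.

KKT conditions for min x^2 + y^2 s.t. 3x + 6y >= 14, x >= 0, y >= 0:
Stationarity: 2x = mu*3 + mu_x, 2y = mu*6 + mu_y, with mu, mu_x, mu_y >= 0
Complementary slackness: mu*(3x + 6y - 14) = 0, mu_x*x = 0, mu_y*y = 0
(0, 0) is infeasible (3*0 + 6*0 < 14), so if mu = 0 stationarity would force x = mu_x/2 >= 0, y = mu_y/2 >= 0 with mu_x*x = mu_y*y = 0, i.e. x = y = 0: contradiction. Hence mu > 0 and 3x + 6y = 14 is active.
Try x > 0, y > 0 (so mu_x = mu_y = 0): x = 3*mu/2, y = 6*mu/2
Substitute: 3*(3*mu/2) + 6*(6*mu/2) = 14
  mu*45/2 = 14 => mu = 28/45
x* = 14/15 > 0, y* = 28/15 > 0, consistent with mu_x = mu_y = 0.
f is convex and the constraints are linear, so this KKT point is the global minimum.
f* = 196/45
Active constraints: 3x + 6y >= 14 (holds with equality, mu = 28/45 > 0); x >= 0 and y >= 0 are inactive (mu_x = mu_y = 0).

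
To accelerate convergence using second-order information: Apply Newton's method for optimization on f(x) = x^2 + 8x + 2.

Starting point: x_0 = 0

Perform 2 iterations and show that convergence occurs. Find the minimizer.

f(x) = x^2 + 8x + 2, f'(x) = 2x + (8), f''(x) = 2
Step 1: f'(0) = 8, x_1 = 0 - 8/2 = -4
Step 2: f'(-4) = 0, x_2 = -4 (converged)
Newton's method converges in 1 step for quadratics.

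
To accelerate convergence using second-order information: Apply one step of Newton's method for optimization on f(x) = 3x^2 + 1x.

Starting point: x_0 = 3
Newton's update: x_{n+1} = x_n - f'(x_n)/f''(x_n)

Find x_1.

f(x) = 3x^2 + 1x
f'(x) = 6x + (1), f''(x) = 6
Newton step: x_1 = x_0 - f'(x_0)/f''(x_0)
f'(3) = 19
x_1 = 3 - 19/6 = -1/6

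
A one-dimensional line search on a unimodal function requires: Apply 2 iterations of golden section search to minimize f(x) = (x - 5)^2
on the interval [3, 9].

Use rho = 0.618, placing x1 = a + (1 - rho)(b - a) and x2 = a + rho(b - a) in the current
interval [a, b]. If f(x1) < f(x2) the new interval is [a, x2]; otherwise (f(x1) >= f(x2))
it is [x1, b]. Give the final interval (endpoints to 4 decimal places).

Golden section search for min of f(x) = (x - 5)^2 on [3, 9].
Each step: x1 = a + (1 - rho)(b - a), x2 = a + rho(b - a); if f(x1) < f(x2) keep [a, x2], otherwise keep [x1, b].
Step 1: [3.0000, 9.0000], x1=5.2920 (f=0.0853), x2=6.7080 (f=2.9173); f(x1) < f(x2) => keep [3.0000, 6.7080]
Step 2: [3.0000, 6.7080], x1=4.4165 (f=0.3405), x2=5.2915 (f=0.0850); f(x1) > f(x2) => keep [4.4165, 6.7080]
Final interval: [4.4165, 6.7080]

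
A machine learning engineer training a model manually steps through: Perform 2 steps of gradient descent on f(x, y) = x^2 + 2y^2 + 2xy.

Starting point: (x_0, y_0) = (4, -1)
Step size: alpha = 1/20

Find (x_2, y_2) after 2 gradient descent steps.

f(x,y) = x^2 + 2y^2 + 2xy
grad_x = 2x + 2y, grad_y = 4y + 2x
Step 1: grad = (6, 4), (37/10, -6/5)
Step 2: grad = (5, 13/5), (69/20, -133/100)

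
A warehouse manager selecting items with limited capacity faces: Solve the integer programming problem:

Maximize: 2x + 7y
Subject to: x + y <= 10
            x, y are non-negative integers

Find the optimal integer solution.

Objective: 2x + 7y, constraint: x + y <= 10
Coefficient of y is 7 > coefficient of x is 2, so allocate the entire budget to y.
Optimal: x = 0, y = 10, value = 70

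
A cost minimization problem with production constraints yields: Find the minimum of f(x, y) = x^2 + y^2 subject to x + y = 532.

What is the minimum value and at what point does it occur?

Substitute y = 532 - x into f(x,y) = x^2 + y^2:
g(x) = x^2 + (532 - x)^2 = 2x^2 - 1064x + 283024
g'(x) = 4x - 1064 = 0  =>  x = 266
y = 532 - 266 = 266
Minimum value = 266^2 + 266^2 = 141512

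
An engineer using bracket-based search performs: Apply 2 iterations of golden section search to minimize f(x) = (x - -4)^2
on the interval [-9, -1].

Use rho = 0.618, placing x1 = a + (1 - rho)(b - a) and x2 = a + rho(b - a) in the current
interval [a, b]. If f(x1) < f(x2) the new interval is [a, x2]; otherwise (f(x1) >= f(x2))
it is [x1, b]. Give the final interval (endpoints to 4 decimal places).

Golden section search for min of f(x) = (x - -4)^2 on [-9, -1].
Each step: x1 = a + (1 - rho)(b - a), x2 = a + rho(b - a); if f(x1) < f(x2) keep [a, x2], otherwise keep [x1, b].
Step 1: [-9.0000, -1.0000], x1=-5.9440 (f=3.7791), x2=-4.0560 (f=0.0031); f(x1) > f(x2) => keep [-5.9440, -1.0000]
Step 2: [-5.9440, -1.0000], x1=-4.0554 (f=0.0031), x2=-2.8886 (f=1.2352); f(x1) < f(x2) => keep [-5.9440, -2.8886]
Final interval: [-5.9440, -2.8886]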